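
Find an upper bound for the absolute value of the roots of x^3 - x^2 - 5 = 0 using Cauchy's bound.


Cauchy's bound: all roots r satisfy |r| <= 1 + max(|a_i/a_n|) for i = 0,...,n-1
where a_n is the leading coefficient.

Coefficients: [1, -1, 0, -5]
Leading coefficient a_n = 1
Ratios |a_i/a_n|: 1, 0, 5
Maximum ratio: 5
Cauchy's bound: |r| <= 1 + 5 = 6

Upper bound = 6


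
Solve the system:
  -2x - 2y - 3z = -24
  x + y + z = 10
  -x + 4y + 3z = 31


Using Cramer's rule. Expand each determinant along the first row.
D  = (-2)*[1*3 - 1*4] - (-2)*[1*3 - 1*(-1)] + (-3)*[1*4 - 1*(-1)]
  = (-2)*(-1) - (-2)*(4) + (-3)*(5) = -5
Dx = (-24)*[1*3 - 1*4] - (-2)*[10*3 - 1*31] + (-3)*[10*4 - 1*31]
  = (-24)*(-1) - (-2)*(-1) + (-3)*(9) = -5
Dy = (-2)*[10*3 - 1*31] - (-24)*[1*3 - 1*(-1)] + (-3)*[1*31 - 10*(-1)]
  = (-2)*(-1) - (-24)*(4) + (-3)*(41) = -25
Dz = (-2)*[1*31 - 10*4] - (-2)*[1*31 - 10*(-1)] + (-24)*[1*4 - 1*(-1)]
  = (-2)*(-9) - (-2)*(41) + (-24)*(5) = -20
x = Dx/D = -5/-5 = 1, y = Dy/D = -25/-5 = 5, z = Dz/D = -20/-5 = 4
Check eq1: (-2)(1) + (-2)(5) + (-3)(4) = -24 = -24 ✓
Check eq2: (1)(1) + (1)(5) + (1)(4) = 10 = 10 ✓
Check eq3: (-1)(1) + (4)(5) + (3)(4) = 31 = 31 ✓

x = 1, y = 5, z = 4


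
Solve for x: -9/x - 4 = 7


Subtract -4 from both sides: -9/x = 11
Multiply both sides by x: -9 = 11 * x
Divide by 11: x = -9/11

x = -9/11


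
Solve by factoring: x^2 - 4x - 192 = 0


We need two numbers that multiply to -192 and add to -4.
Those numbers are 12 and -16 (since 12 * (-16) = -192 and 12 + (-16) = -4).
So x^2 - 4x - 192 = (x + 12)(x - 16) = 0
Setting each factor to zero: x = -12 or x = 16

x = -12, x = 16


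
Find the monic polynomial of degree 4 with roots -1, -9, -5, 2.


A monic polynomial with roots -1, -9, -5, 2 is:
p(x) = (x + 1)(x + 9)(x + 5)(x - 2)
After multiplying by (x + 1): x + 1
After multiplying by (x + 9): x^2 + 10x + 9
After multiplying by (x + 5): x^3 + 15x^2 + 59x + 45
After multiplying by (x - 2): x^4 + 13x^3 + 29x^2 - 73x - 90

x^4 + 13x^3 + 29x^2 - 73x - 90


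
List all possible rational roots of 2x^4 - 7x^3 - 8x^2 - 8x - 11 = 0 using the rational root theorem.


Rational root theorem: possible roots are ±p/q where:
  p divides the constant term (-11): p ∈ {1, 11}
  q divides the leading coefficient (2): q ∈ {1, 2}

All possible rational roots: -11, -11/2, -1, -1/2, 1/2, 1, 11/2, 11

-11, -11/2, -1, -1/2, 1/2, 1, 11/2, 11


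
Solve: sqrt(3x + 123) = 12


Square both sides: 3x + 123 = 12^2 = 144
3x = 144 - 123 = 21
x = 7
Check: sqrt(3*7 + 123) = sqrt(144) = 12 ✓

x = 7


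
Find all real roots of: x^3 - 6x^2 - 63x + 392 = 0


Let p(x) = x^3 - 6x^2 - 63x + 392. By the rational root theorem (leading coefficient 1), any rational root is an integer divisor of 392: try ±1, ±2, ... in turn.
Test x = 1: value = 324 ≠ 0.
Test x = -1: value = 448 ≠ 0.
Test x = 2: value = 250 ≠ 0.
Test x = -2: value = 486 ≠ 0.
Test x = 4: value = 108 ≠ 0.
Test x = -4: value = 484 ≠ 0.
Test x = 7: value = 0 ✓, so (x - 7) is a factor.
Synthetic division by (x - 7): bring down 1; 1(7) - 6 = 1; 1(7) - 63 = -56; (-56)(7) + 392 = 0 → quotient x^2 + x - 56, remainder 0.
Solve the quadratic x^2 + x - 56 = 0: discriminant = 1^2 - 4(1)(-56) = 1 + 224 = 225.
sqrt(225) = 15, so x = (-1 ± 15)/2: x = 7 or x = -8.

x = -8, x = 7 (multiplicity 2)


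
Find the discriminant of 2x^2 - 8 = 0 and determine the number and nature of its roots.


For ax^2 + bx + c = 0, discriminant D = b^2 - 4ac
Here a = 2, b = 0, c = -8
D = (0)^2 - 4(2)(-8) = 0 + 64 = 64

D = 64 > 0 and is a perfect square (sqrt = 8)
The equation has 2 distinct real rational roots.

Discriminant = 64, 2 distinct real rational roots


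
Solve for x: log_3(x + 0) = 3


Convert to exponential form: x + 0 = 3^3 = 27
x = 27 - 0 = 27
Check: log_3(27 + 0) = log_3(27) = log_3(27) = 3 ✓

x = 27


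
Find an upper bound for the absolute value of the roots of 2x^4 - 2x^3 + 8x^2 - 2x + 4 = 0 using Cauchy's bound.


Cauchy's bound: all roots r satisfy |r| <= 1 + max(|a_i/a_n|) for i = 0,...,n-1
where a_n is the leading coefficient.

Coefficients: [2, -2, 8, -2, 4]
Leading coefficient a_n = 2
Ratios |a_i/a_n|: 1, 4, 1, 2
Maximum ratio: 4
Cauchy's bound: |r| <= 1 + 4 = 5

Upper bound = 5


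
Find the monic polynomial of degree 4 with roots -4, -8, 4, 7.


A monic polynomial with roots -4, -8, 4, 7 is:
p(x) = (x + 4)(x + 8)(x - 4)(x - 7)
After multiplying by (x + 4): x + 4
After multiplying by (x + 8): x^2 + 12x + 32
After multiplying by (x - 4): x^3 + 8x^2 - 16x - 128
After multiplying by (x - 7): x^4 + x^3 - 72x^2 - 16x + 896

x^4 + x^3 - 72x^2 - 16x + 896


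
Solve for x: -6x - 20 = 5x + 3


Starting with: -6x - 20 = 5x + 3
Move all x terms to left: (-6 - 5)x = 3 + 20
Simplify: -11x = 23
Divide both sides by -11: x = -23/11

x = -23/11


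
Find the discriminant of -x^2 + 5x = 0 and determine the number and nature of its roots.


For ax^2 + bx + c = 0, discriminant D = b^2 - 4ac
Here a = -1, b = 5, c = 0
D = (5)^2 - 4(-1)(0) = 25 - 0 = 25

D = 25 > 0 and is a perfect square (sqrt = 5)
The equation has 2 distinct real rational roots.

Discriminant = 25, 2 distinct real rational roots


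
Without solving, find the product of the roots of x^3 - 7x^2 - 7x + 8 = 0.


By Vieta's formulas for x^3 + bx^2 + cx + d = 0:
  r1 + r2 + r3 = -b/a = 7
  r1*r2 + r1*r3 + r2*r3 = c/a = -7
  r1*r2*r3 = -d/a = -8


Product = -8


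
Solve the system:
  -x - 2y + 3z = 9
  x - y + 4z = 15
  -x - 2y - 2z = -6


Using Cramer's rule. Expand each determinant along the first row.
D  = (-1)*[(-1)*(-2) - 4*(-2)] - (-2)*[1*(-2) - 4*(-1)] + 3*[1*(-2) - (-1)*(-1)]
  = (-1)*(10) - (-2)*(2) + 3*(-3) = -15
Dx = 9*[(-1)*(-2) - 4*(-2)] - (-2)*[15*(-2) - 4*(-6)] + 3*[15*(-2) - (-1)*(-6)]
  = 9*(10) - (-2)*(-6) + 3*(-36) = -30
Dy = (-1)*[15*(-2) - 4*(-6)] - 9*[1*(-2) - 4*(-1)] + 3*[1*(-6) - 15*(-1)]
  = (-1)*(-6) - 9*(2) + 3*(9) = 15
Dz = (-1)*[(-1)*(-6) - 15*(-2)] - (-2)*[1*(-6) - 15*(-1)] + 9*[1*(-2) - (-1)*(-1)]
  = (-1)*(36) - (-2)*(9) + 9*(-3) = -45
x = Dx/D = -30/-15 = 2, y = Dy/D = 15/-15 = -1, z = Dz/D = -45/-15 = 3
Check eq1: (-1)(2) + (-2)(-1) + (3)(3) = 9 = 9 ✓
Check eq2: (1)(2) + (-1)(-1) + (4)(3) = 15 = 15 ✓
Check eq3: (-1)(2) + (-2)(-1) + (-2)(3) = -6 = -6 ✓

x = 2, y = -1, z = 3


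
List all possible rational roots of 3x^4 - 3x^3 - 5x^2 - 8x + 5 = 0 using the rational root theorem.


Rational root theorem: possible roots are ±p/q where:
  p divides the constant term (5): p ∈ {1, 5}
  q divides the leading coefficient (3): q ∈ {1, 3}

All possible rational roots: -5, -5/3, -1, -1/3, 1/3, 1, 5/3, 5

-5, -5/3, -1, -1/3, 1/3, 1, 5/3, 5


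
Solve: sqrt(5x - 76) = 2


Square both sides: 5x - 76 = 2^2 = 4
5x = 4 + 76 = 80
x = 16
Check: sqrt(5*16 - 76) = sqrt(4) = 2 ✓

x = 16


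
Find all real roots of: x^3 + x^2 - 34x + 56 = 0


Let p(x) = x^3 + x^2 - 34x + 56. By the rational root theorem (leading coefficient 1), any rational root is an integer divisor of 56: try ±1, ±2, ... in turn.
Test x = 1: value = 24 ≠ 0.
Test x = -1: value = 90 ≠ 0.
Test x = 2: value = 0 ✓, so (x - 2) is a factor.
Synthetic division by (x - 2): bring down 1; 1(2) + 1 = 3; 3(2) - 34 = -28; (-28)(2) + 56 = 0 → quotient x^2 + 3x - 28, remainder 0.
Solve the quadratic x^2 + 3x - 28 = 0: discriminant = 3^2 - 4(1)(-28) = 9 + 112 = 121.
sqrt(121) = 11, so x = (-3 ± 11)/2: x = 4 or x = -7.

x = -7, x = 2, x = 4


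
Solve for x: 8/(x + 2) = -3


Multiply both sides by (x + 2): 8 = -3(x + 2)
Distribute: 8 = -3x - 6
-3x = 8 + 6 = 14
x = -14/3

x = -14/3


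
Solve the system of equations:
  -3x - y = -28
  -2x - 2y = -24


Using Cramer's rule:
Determinant D = (-3)(-2) - (-2)(-1) = 6 - 2 = 4
Dx = (-28)(-2) - (-24)(-1) = 56 - 24 = 32
Dy = (-3)(-24) - (-2)(-28) = 72 - 56 = 16
x = Dx/D = 32/4 = 8
y = Dy/D = 16/4 = 4

x = 8, y = 4


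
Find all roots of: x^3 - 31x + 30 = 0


Let p(x) = x^3 - 31x + 30. By the rational root theorem (leading coefficient 1), any rational root is an integer divisor of 30: try ±1, ±2, ... in turn.
Test x = 1: value = 0 ✓, so (x - 1) is a factor.
Synthetic division by (x - 1): bring down 1; 1(1) + 0 = 1; 1(1) - 31 = -30; (-30)(1) + 30 = 0 → quotient x^2 + x - 30, remainder 0.
Solve the quadratic x^2 + x - 30 = 0: discriminant = 1^2 - 4(1)(-30) = 1 + 120 = 121.
sqrt(121) = 11, so x = (-1 ± 11)/2: x = 5 or x = -6.
Collecting all roots found:

x = -6, x = 1, x = 5


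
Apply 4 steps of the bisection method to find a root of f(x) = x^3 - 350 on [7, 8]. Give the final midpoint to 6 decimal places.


f(x) = x^3 - 350
f(7) = -7 < 0
f(8) = 162 > 0

Step 1: midpoint = (7.000000 + 8.000000)/2 = 7.500000
  f(7.500000) = 71.875000
  f(mid) > 0, so root is in [7.000000, 7.500000]

Step 2: midpoint = (7.000000 + 7.500000)/2 = 7.250000
  f(7.250000) = 31.078125
  f(mid) > 0, so root is in [7.000000, 7.250000]

Step 3: midpoint = (7.000000 + 7.250000)/2 = 7.125000
  f(7.125000) = 11.705078
  f(mid) > 0, so root is in [7.000000, 7.125000]

Step 4: midpoint = (7.000000 + 7.125000)/2 = 7.062500
  f(7.062500) = 2.269775
  f(mid) > 0, so root is in [7.000000, 7.062500]

midpoint = 7.062500


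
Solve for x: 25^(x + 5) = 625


Express both sides with the same base.
625 = 25^2
Since the bases match, equate exponents: x + 5 = 2
So x = 2 - (5) = -3

x = -3


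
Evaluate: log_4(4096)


We need the exponent such that 4^? = 4096
4^6 = 4096
Therefore log_4(4096) = 6

6


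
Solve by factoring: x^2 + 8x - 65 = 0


We need two numbers that multiply to -65 and add to 8.
Those numbers are 13 and -5 (since 13 * (-5) = -65 and 13 + (-5) = 8).
So x^2 + 8x - 65 = (x + 13)(x - 5) = 0
Setting each factor to zero: x = -13 or x = 5

x = -13, x = 5


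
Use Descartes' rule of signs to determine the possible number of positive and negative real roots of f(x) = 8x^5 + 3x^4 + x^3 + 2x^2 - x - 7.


Descartes' rule of signs:

For positive roots, count sign changes in f(x) = 8x^5 + 3x^4 + x^3 + 2x^2 - x - 7:
Signs of coefficients: +, +, +, +, -, -
Number of sign changes: 1
Possible positive real roots: 1

For negative roots, examine f(-x) = -8x^5 + 3x^4 - x^3 + 2x^2 + x - 7:
Signs of coefficients: -, +, -, +, +, -
Number of sign changes: 4
Possible negative real roots: 4, 2, 0

Positive roots: 1; Negative roots: 4 or 2 or 0


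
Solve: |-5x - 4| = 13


An absolute value equation |expr| = 13 gives two cases:
Case 1: -5x - 4 = 13
  -5x = 17, so x = -17/5
Case 2: -5x - 4 = -13
  -5x = -9, so x = 9/5

x = -17/5, x = 9/5


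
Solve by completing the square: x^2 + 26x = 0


Start: x^2 + 26x + 0 = 0
Move constant: x^2 + 26x = 0
Half of 26 is 13, squared is 169
Add 169 to both sides: x^2 + 26x + 169 = 169
(x + 13)^2 = 169
x + 13 = ±13
x = -13 + 13 = 0 or x = -13 - 13 = -26

x = -26, x = 0


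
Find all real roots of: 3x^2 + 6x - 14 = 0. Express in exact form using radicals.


Using the quadratic formula: x = (-b ± sqrt(b^2 - 4ac)) / (2a)
Here a = 3, b = 6, c = -14
Discriminant = b^2 - 4ac = 6^2 - 4(3)(-14) = 36 + 168 = 204
Since discriminant = 204 > 0, there are two real roots.
x = (-6 ± 2*sqrt(51)) / 6
Simplifying: x = (-3 ± sqrt(51)) / 3
Numerically: x ≈ 1.3805 or x ≈ -3.3805

x = (-3 + sqrt(51)) / 3 or x = (-3 - sqrt(51)) / 3


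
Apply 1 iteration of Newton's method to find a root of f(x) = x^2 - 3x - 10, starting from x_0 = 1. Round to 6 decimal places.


Newton's method: x_(n+1) = x_n - f(x_n)/f'(x_n)
f(x) = x^2 - 3x - 10
f'(x) = 2x - 3

Iteration 1:
  f(1.000000) = -12.000000
  f'(1.000000) = -1.000000
  x_1 = 1.000000 - (-12.000000)/(-1.000000) = -11.000000

x_1 = -11.000000


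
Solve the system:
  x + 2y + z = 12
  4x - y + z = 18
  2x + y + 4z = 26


Using Cramer's rule. Expand each determinant along the first row.
D  = 1*[(-1)*4 - 1*1] - 2*[4*4 - 1*2] + 1*[4*1 - (-1)*2]
  = 1*(-5) - 2*(14) + 1*(6) = -27
Dx = 12*[(-1)*4 - 1*1] - 2*[18*4 - 1*26] + 1*[18*1 - (-1)*26]
  = 12*(-5) - 2*(46) + 1*(44) = -108
Dy = 1*[18*4 - 1*26] - 12*[4*4 - 1*2] + 1*[4*26 - 18*2]
  = 1*(46) - 12*(14) + 1*(68) = -54
Dz = 1*[(-1)*26 - 18*1] - 2*[4*26 - 18*2] + 12*[4*1 - (-1)*2]
  = 1*(-44) - 2*(68) + 12*(6) = -108
x = Dx/D = -108/-27 = 4, y = Dy/D = -54/-27 = 2, z = Dz/D = -108/-27 = 4
Check eq1: (1)(4) + (2)(2) + (1)(4) = 12 = 12 ✓
Check eq2: (4)(4) + (-1)(2) + (1)(4) = 18 = 18 ✓
Check eq3: (2)(4) + (1)(2) + (4)(4) = 26 = 26 ✓

x = 4, y = 2, z = 4


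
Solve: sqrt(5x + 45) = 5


Square both sides: 5x + 45 = 5^2 = 25
5x = 25 - 45 = -20
x = -4
Check: sqrt(5*(-4) + 45) = sqrt(25) = 5 ✓

x = -4


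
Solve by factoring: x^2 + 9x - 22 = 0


We need two numbers that multiply to -22 and add to 9.
Those numbers are -2 and 11 (since (-2) * 11 = -22 and (-2) + 11 = 9).
So x^2 + 9x - 22 = (x - 2)(x + 11) = 0
Setting each factor to zero: x = 2 or x = -11

x = -11, x = 2


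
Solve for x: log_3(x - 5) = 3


Convert to exponential form: x - 5 = 3^3 = 27
x = 27 + 5 = 32
Check: log_3(32 - 5) = log_3(27) = log_3(27) = 3 ✓

x = 32


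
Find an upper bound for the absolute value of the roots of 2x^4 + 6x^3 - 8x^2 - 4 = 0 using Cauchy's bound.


Cauchy's bound: all roots r satisfy |r| <= 1 + max(|a_i/a_n|) for i = 0,...,n-1
where a_n is the leading coefficient.

Coefficients: [2, 6, -8, 0, -4]
Leading coefficient a_n = 2
Ratios |a_i/a_n|: 3, 4, 0, 2
Maximum ratio: 4
Cauchy's bound: |r| <= 1 + 4 = 5

Upper bound = 5


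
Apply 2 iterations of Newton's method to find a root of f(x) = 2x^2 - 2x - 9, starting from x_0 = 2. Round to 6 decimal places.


Newton's method: x_(n+1) = x_n - f(x_n)/f'(x_n)
f(x) = 2x^2 - 2x - 9
f'(x) = 4x - 2

Iteration 1:
  f(2.000000) = -5.000000
  f'(2.000000) = 6.000000
  x_1 = 2.000000 - (-5.000000)/(6.000000) = 2.833333

Iteration 2:
  f(2.833333) = 1.388889
  f'(2.833333) = 9.333333
  x_2 = 2.833333 - (1.388889)/(9.333333) = 2.684524

x_2 = 2.684524


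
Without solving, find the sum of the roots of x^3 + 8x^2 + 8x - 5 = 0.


By Vieta's formulas for x^3 + bx^2 + cx + d = 0:
  r1 + r2 + r3 = -b/a = -8
  r1*r2 + r1*r3 + r2*r3 = c/a = 8
  r1*r2*r3 = -d/a = 5


Sum = -8


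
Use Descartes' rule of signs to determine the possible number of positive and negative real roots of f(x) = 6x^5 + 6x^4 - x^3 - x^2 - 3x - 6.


Descartes' rule of signs:

For positive roots, count sign changes in f(x) = 6x^5 + 6x^4 - x^3 - x^2 - 3x - 6:
Signs of coefficients: +, +, -, -, -, -
Number of sign changes: 1
Possible positive real roots: 1

For negative roots, examine f(-x) = -6x^5 + 6x^4 + x^3 - x^2 + 3x - 6:
Signs of coefficients: -, +, +, -, +, -
Number of sign changes: 4
Possible negative real roots: 4, 2, 0

Positive roots: 1; Negative roots: 4 or 2 or 0


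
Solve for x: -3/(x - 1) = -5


Multiply both sides by (x - 1): -3 = -5(x - 1)
Distribute: -3 = -5x + 5
-5x = -3 - 5 = -8
x = 8/5

x = 8/5


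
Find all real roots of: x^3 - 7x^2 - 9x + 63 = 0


Let p(x) = x^3 - 7x^2 - 9x + 63. By the rational root theorem (leading coefficient 1), any rational root is an integer divisor of 63: try ±1, ±2, ... in turn.
Test x = 1: value = 48 ≠ 0.
Test x = -1: value = 64 ≠ 0.
Test x = 3: value = 0 ✓, so (x - 3) is a factor.
Synthetic division by (x - 3): bring down 1; 1(3) - 7 = -4; (-4)(3) - 9 = -21; (-21)(3) + 63 = 0 → quotient x^2 - 4x - 21, remainder 0.
Solve the quadratic x^2 - 4x - 21 = 0: discriminant = (-4)^2 - 4(1)(-21) = 16 + 84 = 100.
sqrt(100) = 10, so x = (4 ± 10)/2: x = 7 or x = -3.

x = -3, x = 3, x = 7


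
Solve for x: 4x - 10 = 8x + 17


Starting with: 4x - 10 = 8x + 17
Move all x terms to left: (4 - 8)x = 17 + 10
Simplify: -4x = 27
Divide both sides by -4: x = -27/4

x = -27/4


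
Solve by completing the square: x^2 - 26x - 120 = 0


Start: x^2 - 26x - 120 = 0
Move constant: x^2 - 26x = 120
Half of -26 is -13, squared is 169
Add 169 to both sides: x^2 - 26x + 169 = 289
(x - 13)^2 = 289
x - 13 = ±17
x = 13 + 17 = 30 or x = 13 - 17 = -4

x = -4, x = 30


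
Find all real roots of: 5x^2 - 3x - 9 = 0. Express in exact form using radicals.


Using the quadratic formula: x = (-b ± sqrt(b^2 - 4ac)) / (2a)
Here a = 5, b = -3, c = -9
Discriminant = b^2 - 4ac = (-3)^2 - 4(5)(-9) = 9 + 180 = 189
Since discriminant = 189 > 0, there are two real roots.
x = (3 ± 3*sqrt(21)) / 10
Numerically: x ≈ 1.6748 or x ≈ -1.0748

x = (3 + 3*sqrt(21)) / 10 or x = (3 - 3*sqrt(21)) / 10


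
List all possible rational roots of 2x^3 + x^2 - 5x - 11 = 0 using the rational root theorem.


Rational root theorem: possible roots are ±p/q where:
  p divides the constant term (-11): p ∈ {1, 11}
  q divides the leading coefficient (2): q ∈ {1, 2}

All possible rational roots: -11, -11/2, -1, -1/2, 1/2, 1, 11/2, 11

-11, -11/2, -1, -1/2, 1/2, 1, 11/2, 11


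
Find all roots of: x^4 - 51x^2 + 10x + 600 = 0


Let p(x) = x^4 - 51x^2 + 10x + 600. By the rational root theorem (leading coefficient 1), any rational root is an integer divisor of 600: try ±1, ±2, ... in turn.
Test x = 1: value = 560 ≠ 0.
Test x = -1: value = 540 ≠ 0.
Test x = 2: value = 432 ≠ 0.
Test x = -2: value = 392 ≠ 0.
Test x = 3: value = 252 ≠ 0.
Test x = -3: value = 192 ≠ 0.
Test x = 4: value = 80 ≠ 0.
Test x = -4: value = 0 ✓, so (x + 4) is a factor.
Synthetic division by (x + 4): bring down 1; 1(-4) + 0 = -4; (-4)(-4) - 51 = -35; (-35)(-4) + 10 = 150; 150(-4) + 600 = 0 → quotient x^3 - 4x^2 - 35x + 150, remainder 0.
Continue with the quotient x^3 - 4x^2 - 35x + 150 (candidates must divide 150).
Test x = 5: value = 0 ✓, so (x - 5) is a factor.
Synthetic division by (x - 5): bring down 1; 1(5) - 4 = 1; 1(5) - 35 = -30; (-30)(5) + 150 = 0 → quotient x^2 + x - 30, remainder 0.
Solve the quadratic x^2 + x - 30 = 0: discriminant = 1^2 - 4(1)(-30) = 1 + 120 = 121.
sqrt(121) = 11, so x = (-1 ± 11)/2: x = 5 or x = -6.
Collecting all roots found:

x = -6, x = -4, x = 5 (multiplicity 2)


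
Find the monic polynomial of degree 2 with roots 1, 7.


A monic polynomial with roots 1, 7 is:
p(x) = (x - 1)(x - 7)
After multiplying by (x - 1): x - 1
After multiplying by (x - 7): x^2 - 8x + 7

x^2 - 8x + 7


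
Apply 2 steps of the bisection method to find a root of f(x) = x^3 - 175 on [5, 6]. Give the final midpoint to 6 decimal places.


f(x) = x^3 - 175
f(5) = -50 < 0
f(6) = 41 > 0

Step 1: midpoint = (5.000000 + 6.000000)/2 = 5.500000
  f(5.500000) = -8.625000
  f(mid) < 0, so root is in [5.500000, 6.000000]

Step 2: midpoint = (5.500000 + 6.000000)/2 = 5.750000
  f(5.750000) = 15.109375
  f(mid) > 0, so root is in [5.500000, 5.750000]

midpoint = 5.750000


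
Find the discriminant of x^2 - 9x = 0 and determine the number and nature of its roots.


For ax^2 + bx + c = 0, discriminant D = b^2 - 4ac
Here a = 1, b = -9, c = 0
D = (-9)^2 - 4(1)(0) = 81 - 0 = 81

D = 81 > 0 and is a perfect square (sqrt = 9)
The equation has 2 distinct real rational roots.

Discriminant = 81, 2 distinct real rational roots


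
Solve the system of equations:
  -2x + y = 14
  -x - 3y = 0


Using Cramer's rule:
Determinant D = (-2)(-3) - (-1)(1) = 6 + 1 = 7
Dx = (14)(-3) - (0)(1) = -42 - 0 = -42
Dy = (-2)(0) - (-1)(14) = 0 + 14 = 14
x = Dx/D = -42/7 = -6
y = Dy/D = 14/7 = 2

x = -6, y = 2


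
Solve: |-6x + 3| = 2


An absolute value equation |expr| = 2 gives two cases:
Case 1: -6x + 3 = 2
  -6x = -1, so x = 1/6
Case 2: -6x + 3 = -2
  -6x = -5, so x = 5/6

x = 1/6, x = 5/6


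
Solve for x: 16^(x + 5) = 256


Express both sides with the same base.
256 = 16^2
Since the bases match, equate exponents: x + 5 = 2
So x = 2 - (5) = -3

x = -3


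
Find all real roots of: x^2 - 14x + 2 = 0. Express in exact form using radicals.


Using the quadratic formula: x = (-b ± sqrt(b^2 - 4ac)) / (2a)
Here a = 1, b = -14, c = 2
Discriminant = b^2 - 4ac = (-14)^2 - 4(1)(2) = 196 - 8 = 188
Since discriminant = 188 > 0, there are two real roots.
x = (14 ± 2*sqrt(47)) / 2
Simplifying: x = 7 ± sqrt(47)
Numerically: x ≈ 13.8557 or x ≈ 0.1443

x = 7 + sqrt(47) or x = 7 - sqrt(47)


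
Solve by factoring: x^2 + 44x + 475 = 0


We need two numbers that multiply to 475 and add to 44.
Those numbers are 25 and 19 (since 25 * 19 = 475 and 25 + 19 = 44).
So x^2 + 44x + 475 = (x + 25)(x + 19) = 0
Setting each factor to zero: x = -25 or x = -19

x = -25, x = -19


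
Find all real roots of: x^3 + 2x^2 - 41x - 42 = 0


Let p(x) = x^3 + 2x^2 - 41x - 42. By the rational root theorem (leading coefficient 1), any rational root is an integer divisor of 42: try ±1, ±2, ... in turn.
Test x = 1: value = -80 ≠ 0.
Test x = -1: value = 0 ✓, so (x + 1) is a factor.
Synthetic division by (x + 1): bring down 1; 1(-1) + 2 = 1; 1(-1) - 41 = -42; (-42)(-1) - 42 = 0 → quotient x^2 + x - 42, remainder 0.
Solve the quadratic x^2 + x - 42 = 0: discriminant = 1^2 - 4(1)(-42) = 1 + 168 = 169.
sqrt(169) = 13, so x = (-1 ± 13)/2: x = 6 or x = -7.

x = -7, x = -1, x = 6


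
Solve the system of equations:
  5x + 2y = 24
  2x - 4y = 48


Using Cramer's rule:
Determinant D = (5)(-4) - (2)(2) = -20 - 4 = -24
Dx = (24)(-4) - (48)(2) = -96 - 96 = -192
Dy = (5)(48) - (2)(24) = 240 - 48 = 192
x = Dx/D = -192/-24 = 8
y = Dy/D = 192/-24 = -8

x = 8, y = -8


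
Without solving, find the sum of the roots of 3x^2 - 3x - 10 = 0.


By Vieta's formulas for ax^2 + bx + c = 0:
  Sum of roots = -b/a
  Product of roots = c/a

Here a = 3, b = -3, c = -10
Sum = -(-3)/3 = 1
Product = -10/3 = -10/3

Sum = 1


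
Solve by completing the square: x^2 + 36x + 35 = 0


Start: x^2 + 36x + 35 = 0
Move constant: x^2 + 36x = -35
Half of 36 is 18, squared is 324
Add 324 to both sides: x^2 + 36x + 324 = 289
(x + 18)^2 = 289
x + 18 = ±17
x = -18 + 17 = -1 or x = -18 - 17 = -35

x = -35, x = -1


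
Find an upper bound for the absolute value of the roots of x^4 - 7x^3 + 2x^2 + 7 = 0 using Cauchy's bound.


Cauchy's bound: all roots r satisfy |r| <= 1 + max(|a_i/a_n|) for i = 0,...,n-1
where a_n is the leading coefficient.

Coefficients: [1, -7, 2, 0, 7]
Leading coefficient a_n = 1
Ratios |a_i/a_n|: 7, 2, 0, 7
Maximum ratio: 7
Cauchy's bound: |r| <= 1 + 7 = 8

Upper bound = 8


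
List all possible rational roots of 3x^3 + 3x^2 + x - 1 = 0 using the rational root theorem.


Rational root theorem: possible roots are ±p/q where:
  p divides the constant term (-1): p ∈ {1}
  q divides the leading coefficient (3): q ∈ {1, 3}

All possible rational roots: -1, -1/3, 1/3, 1

-1, -1/3, 1/3, 1


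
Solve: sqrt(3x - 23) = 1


Square both sides: 3x - 23 = 1^2 = 1
3x = 1 + 23 = 24
x = 8
Check: sqrt(3*8 - 23) = sqrt(1) = 1 ✓

x = 8


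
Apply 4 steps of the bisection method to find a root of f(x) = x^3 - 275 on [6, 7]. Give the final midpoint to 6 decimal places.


f(x) = x^3 - 275
f(6) = -59 < 0
f(7) = 68 > 0

Step 1: midpoint = (6.000000 + 7.000000)/2 = 6.500000
  f(6.500000) = -0.375000
  f(mid) < 0, so root is in [6.500000, 7.000000]

Step 2: midpoint = (6.500000 + 7.000000)/2 = 6.750000
  f(6.750000) = 32.546875
  f(mid) > 0, so root is in [6.500000, 6.750000]

Step 3: midpoint = (6.500000 + 6.750000)/2 = 6.625000
  f(6.625000) = 15.775391
  f(mid) > 0, so root is in [6.500000, 6.625000]

Step 4: midpoint = (6.500000 + 6.625000)/2 = 6.562500
  f(6.562500) = 7.623291
  f(mid) > 0, so root is in [6.500000, 6.562500]

midpoint = 6.562500


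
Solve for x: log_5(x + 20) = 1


Convert to exponential form: x + 20 = 5^1 = 5
x = 5 - 20 = -15
Check: log_5(-15 + 20) = log_5(5) = log_5(5) = 1 ✓

x = -15


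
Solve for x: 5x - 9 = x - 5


Starting with: 5x - 9 = x - 5
Move all x terms to left: (5 - 1)x = -5 + 9
Simplify: 4x = 4
Divide both sides by 4: x = 1

x = 1


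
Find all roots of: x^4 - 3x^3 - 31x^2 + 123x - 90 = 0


Let p(x) = x^4 - 3x^3 - 31x^2 + 123x - 90. By the rational root theorem (leading coefficient 1), any rational root is an integer divisor of 90: try ±1, ±2, ... in turn.
Test x = 1: value = 0 ✓, so (x - 1) is a factor.
Synthetic division by (x - 1): bring down 1; 1(1) - 3 = -2; (-2)(1) - 31 = -33; (-33)(1) + 123 = 90; 90(1) - 90 = 0 → quotient x^3 - 2x^2 - 33x + 90, remainder 0.
Continue with the quotient x^3 - 2x^2 - 33x + 90 (candidates must divide 90; re-test x = 1 first in case it repeats).
Test x = 1: value = 56 ≠ 0.
Test x = -1: value = 120 ≠ 0.
Test x = 2: value = 24 ≠ 0.
Test x = -2: value = 140 ≠ 0.
Test x = 3: value = 0 ✓, so (x - 3) is a factor.
Synthetic division by (x - 3): bring down 1; 1(3) - 2 = 1; 1(3) - 33 = -30; (-30)(3) + 90 = 0 → quotient x^2 + x - 30, remainder 0.
Solve the quadratic x^2 + x - 30 = 0: discriminant = 1^2 - 4(1)(-30) = 1 + 120 = 121.
sqrt(121) = 11, so x = (-1 ± 11)/2: x = 5 or x = -6.
Collecting all roots found:

x = -6, x = 1, x = 3, x = 5


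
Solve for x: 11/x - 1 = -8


Subtract -1 from both sides: 11/x = -7
Multiply both sides by x: 11 = -7 * x
Divide by -7: x = -11/7

x = -11/7


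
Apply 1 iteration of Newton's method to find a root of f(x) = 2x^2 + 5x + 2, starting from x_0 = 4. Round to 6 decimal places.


Newton's method: x_(n+1) = x_n - f(x_n)/f'(x_n)
f(x) = 2x^2 + 5x + 2
f'(x) = 4x + 5

Iteration 1:
  f(4.000000) = 54.000000
  f'(4.000000) = 21.000000
  x_1 = 4.000000 - (54.000000)/(21.000000) = 1.428571

x_1 = 1.428571


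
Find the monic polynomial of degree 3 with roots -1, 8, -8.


A monic polynomial with roots -1, 8, -8 is:
p(x) = (x + 1)(x - 8)(x + 8)
After multiplying by (x + 1): x + 1
After multiplying by (x - 8): x^2 - 7x - 8
After multiplying by (x + 8): x^3 + x^2 - 64x - 64

x^3 + x^2 - 64x - 64


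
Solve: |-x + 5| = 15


An absolute value equation |expr| = 15 gives two cases:
Case 1: -x + 5 = 15
  -x = 10, so x = -10
Case 2: -x + 5 = -15
  -x = -20, so x = 20

x = -10, x = 20


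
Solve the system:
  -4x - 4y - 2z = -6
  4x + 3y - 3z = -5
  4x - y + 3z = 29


Using Cramer's rule. Expand each determinant along the first row.
D  = (-4)*[3*3 - (-3)*(-1)] - (-4)*[4*3 - (-3)*4] + (-2)*[4*(-1) - 3*4]
  = (-4)*(6) - (-4)*(24) + (-2)*(-16) = 104
Dx = (-6)*[3*3 - (-3)*(-1)] - (-4)*[(-5)*3 - (-3)*29] + (-2)*[(-5)*(-1) - 3*29]
  = (-6)*(6) - (-4)*(72) + (-2)*(-82) = 416
Dy = (-4)*[(-5)*3 - (-3)*29] - (-6)*[4*3 - (-3)*4] + (-2)*[4*29 - (-5)*4]
  = (-4)*(72) - (-6)*(24) + (-2)*(136) = -416
Dz = (-4)*[3*29 - (-5)*(-1)] - (-4)*[4*29 - (-5)*4] + (-6)*[4*(-1) - 3*4]
  = (-4)*(82) - (-4)*(136) + (-6)*(-16) = 312
x = Dx/D = 416/104 = 4, y = Dy/D = -416/104 = -4, z = Dz/D = 312/104 = 3
Check eq1: (-4)(4) + (-4)(-4) + (-2)(3) = -6 = -6 ✓
Check eq2: (4)(4) + (3)(-4) + (-3)(3) = -5 = -5 ✓
Check eq3: (4)(4) + (-1)(-4) + (3)(3) = 29 = 29 ✓

x = 4, y = -4, z = 3


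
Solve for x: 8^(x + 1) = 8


Express both sides with the same base.
8 = 8^1
Since the bases match, equate exponents: x + 1 = 1
So x = 1 - (1) = 0

x = 0


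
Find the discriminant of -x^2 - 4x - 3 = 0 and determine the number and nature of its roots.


For ax^2 + bx + c = 0, discriminant D = b^2 - 4ac
Here a = -1, b = -4, c = -3
D = (-4)^2 - 4(-1)(-3) = 16 - 12 = 4

D = 4 > 0 and is a perfect square (sqrt = 2)
The equation has 2 distinct real rational roots.

Discriminant = 4, 2 distinct real rational roots


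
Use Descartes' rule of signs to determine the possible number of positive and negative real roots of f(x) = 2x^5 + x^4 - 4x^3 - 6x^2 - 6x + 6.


Descartes' rule of signs:

For positive roots, count sign changes in f(x) = 2x^5 + x^4 - 4x^3 - 6x^2 - 6x + 6:
Signs of coefficients: +, +, -, -, -, +
Number of sign changes: 2
Possible positive real roots: 2, 0

For negative roots, examine f(-x) = -2x^5 + x^4 + 4x^3 - 6x^2 + 6x + 6:
Signs of coefficients: -, +, +, -, +, +
Number of sign changes: 3
Possible negative real roots: 3, 1

Positive roots: 2 or 0; Negative roots: 3 or 1


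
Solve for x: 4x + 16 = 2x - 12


Starting with: 4x + 16 = 2x - 12
Move all x terms to left: (4 - 2)x = -12 - 16
Simplify: 2x = -28
Divide both sides by 2: x = -14

x = -14


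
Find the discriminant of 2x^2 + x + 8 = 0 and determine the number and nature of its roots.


For ax^2 + bx + c = 0, discriminant D = b^2 - 4ac
Here a = 2, b = 1, c = 8
D = (1)^2 - 4(2)(8) = 1 - 64 = -63

D = -63 < 0
The equation has no real roots (2 complex conjugate roots).

Discriminant = -63, no real roots (2 complex conjugate roots)


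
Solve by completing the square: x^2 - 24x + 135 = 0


Start: x^2 - 24x + 135 = 0
Move constant: x^2 - 24x = -135
Half of -24 is -12, squared is 144
Add 144 to both sides: x^2 - 24x + 144 = 9
(x - 12)^2 = 9
x - 12 = ±3
x = 12 + 3 = 15 or x = 12 - 3 = 9

x = 9, x = 15


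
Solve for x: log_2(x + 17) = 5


Convert to exponential form: x + 17 = 2^5 = 32
x = 32 - 17 = 15
Check: log_2(15 + 17) = log_2(32) = log_2(32) = 5 ✓

x = 15


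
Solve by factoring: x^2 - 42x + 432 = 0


We need two numbers that multiply to 432 and add to -42.
Those numbers are -18 and -24 (since (-18) * (-24) = 432 and (-18) + (-24) = -42).
So x^2 - 42x + 432 = (x - 18)(x - 24) = 0
Setting each factor to zero: x = 18 or x = 24

x = 18, x = 24


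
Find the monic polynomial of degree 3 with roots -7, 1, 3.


A monic polynomial with roots -7, 1, 3 is:
p(x) = (x + 7)(x - 1)(x - 3)
After multiplying by (x + 7): x + 7
After multiplying by (x - 1): x^2 + 6x - 7
After multiplying by (x - 3): x^3 + 3x^2 - 25x + 21

x^3 + 3x^2 - 25x + 21


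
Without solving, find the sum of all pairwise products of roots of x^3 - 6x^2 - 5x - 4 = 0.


By Vieta's formulas for x^3 + bx^2 + cx + d = 0:
  r1 + r2 + r3 = -b/a = 6
  r1*r2 + r1*r3 + r2*r3 = c/a = -5
  r1*r2*r3 = -d/a = 4


Sum of pairwise products = -5


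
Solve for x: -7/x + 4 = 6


Subtract 4 from both sides: -7/x = 2
Multiply both sides by x: -7 = 2 * x
Divide by 2: x = -7/2

x = -7/2


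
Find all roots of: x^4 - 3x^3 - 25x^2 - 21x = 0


The constant term is 0, so x = 0 is a root. Factor out x:
  x^3 - 3x^2 - 25x - 21 = 0
Let p(x) = x^3 - 3x^2 - 25x - 21. By the rational root theorem (leading coefficient 1), any rational root is an integer divisor of 21: try ±1, ±2, ... in turn.
Test x = 1: value = -48 ≠ 0.
Test x = -1: value = 0 ✓, so (x + 1) is a factor.
Synthetic division by (x + 1): bring down 1; 1(-1) - 3 = -4; (-4)(-1) - 25 = -21; (-21)(-1) - 21 = 0 → quotient x^2 - 4x - 21, remainder 0.
Solve the quadratic x^2 - 4x - 21 = 0: discriminant = (-4)^2 - 4(1)(-21) = 16 + 84 = 100.
sqrt(100) = 10, so x = (4 ± 10)/2: x = 7 or x = -3.
Collecting all roots found:

x = -3, x = -1, x = 0, x = 7


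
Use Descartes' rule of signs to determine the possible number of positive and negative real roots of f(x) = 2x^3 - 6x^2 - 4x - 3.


Descartes' rule of signs:

For positive roots, count sign changes in f(x) = 2x^3 - 6x^2 - 4x - 3:
Signs of coefficients: +, -, -, -
Number of sign changes: 1
Possible positive real roots: 1

For negative roots, examine f(-x) = -2x^3 - 6x^2 + 4x - 3:
Signs of coefficients: -, -, +, -
Number of sign changes: 2
Possible negative real roots: 2, 0

Positive roots: 1; Negative roots: 2 or 0


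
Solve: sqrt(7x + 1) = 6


Square both sides: 7x + 1 = 6^2 = 36
7x = 36 - 1 = 35
x = 5
Check: sqrt(7*5 + 1) = sqrt(36) = 6 ✓

x = 5


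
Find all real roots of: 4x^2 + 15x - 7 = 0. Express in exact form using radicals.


Using the quadratic formula: x = (-b ± sqrt(b^2 - 4ac)) / (2a)
Here a = 4, b = 15, c = -7
Discriminant = b^2 - 4ac = 15^2 - 4(4)(-7) = 225 + 112 = 337
Since discriminant = 337 > 0, there are two real roots.
x = (-15 ± sqrt(337)) / 8
Numerically: x ≈ 0.4197 or x ≈ -4.1697

x = (-15 + sqrt(337)) / 8 or x = (-15 - sqrt(337)) / 8


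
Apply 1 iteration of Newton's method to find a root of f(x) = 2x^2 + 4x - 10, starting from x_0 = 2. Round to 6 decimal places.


Newton's method: x_(n+1) = x_n - f(x_n)/f'(x_n)
f(x) = 2x^2 + 4x - 10
f'(x) = 4x + 4

Iteration 1:
  f(2.000000) = 6.000000
  f'(2.000000) = 12.000000
  x_1 = 2.000000 - (6.000000)/(12.000000) = 1.500000

x_1 = 1.500000


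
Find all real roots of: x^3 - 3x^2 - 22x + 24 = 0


Let p(x) = x^3 - 3x^2 - 22x + 24. By the rational root theorem (leading coefficient 1), any rational root is an integer divisor of 24: try ±1, ±2, ... in turn.
Test x = 1: value = 0 ✓, so (x - 1) is a factor.
Synthetic division by (x - 1): bring down 1; 1(1) - 3 = -2; (-2)(1) - 22 = -24; (-24)(1) + 24 = 0 → quotient x^2 - 2x - 24, remainder 0.
Solve the quadratic x^2 - 2x - 24 = 0: discriminant = (-2)^2 - 4(1)(-24) = 4 + 96 = 100.
sqrt(100) = 10, so x = (2 ± 10)/2: x = 6 or x = -4.

x = -4, x = 1, x = 6


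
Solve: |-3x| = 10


An absolute value equation |expr| = 10 gives two cases:
Case 1: -3x = 10
  -3x = 10, so x = -10/3
Case 2: -3x = -10
  -3x = -10, so x = 10/3

x = -10/3, x = 10/3


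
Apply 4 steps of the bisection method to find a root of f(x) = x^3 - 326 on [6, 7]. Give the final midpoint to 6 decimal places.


f(x) = x^3 - 326
f(6) = -110 < 0
f(7) = 17 > 0

Step 1: midpoint = (6.000000 + 7.000000)/2 = 6.500000
  f(6.500000) = -51.375000
  f(mid) < 0, so root is in [6.500000, 7.000000]

Step 2: midpoint = (6.500000 + 7.000000)/2 = 6.750000
  f(6.750000) = -18.453125
  f(mid) < 0, so root is in [6.750000, 7.000000]

Step 3: midpoint = (6.750000 + 7.000000)/2 = 6.875000
  f(6.875000) = -1.048828
  f(mid) < 0, so root is in [6.875000, 7.000000]

Step 4: midpoint = (6.875000 + 7.000000)/2 = 6.937500
  f(6.937500) = 7.894287
  f(mid) > 0, so root is in [6.875000, 6.937500]

midpoint = 6.937500


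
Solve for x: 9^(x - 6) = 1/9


Express both sides with the same base.
1/9 = 9^(-1)
Since the bases match, equate exponents: x - 6 = -1
So x = -1 - (-6) = 5

x = 5


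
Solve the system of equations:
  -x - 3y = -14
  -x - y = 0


Using Cramer's rule:
Determinant D = (-1)(-1) - (-1)(-3) = 1 - 3 = -2
Dx = (-14)(-1) - (0)(-3) = 14 - 0 = 14
Dy = (-1)(0) - (-1)(-14) = 0 - 14 = -14
x = Dx/D = 14/-2 = -7
y = Dy/D = -14/-2 = 7

x = -7, y = 7


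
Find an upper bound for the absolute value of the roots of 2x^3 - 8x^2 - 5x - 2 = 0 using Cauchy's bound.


Cauchy's bound: all roots r satisfy |r| <= 1 + max(|a_i/a_n|) for i = 0,...,n-1
where a_n is the leading coefficient.

Coefficients: [2, -8, -5, -2]
Leading coefficient a_n = 2
Ratios |a_i/a_n|: 4, 5/2, 1
Maximum ratio: 4
Cauchy's bound: |r| <= 1 + 4 = 5

Upper bound = 5


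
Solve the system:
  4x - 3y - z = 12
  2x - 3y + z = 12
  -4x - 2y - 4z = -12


Using Cramer's rule. Expand each determinant along the first row.
D  = 4*[(-3)*(-4) - 1*(-2)] - (-3)*[2*(-4) - 1*(-4)] + (-1)*[2*(-2) - (-3)*(-4)]
  = 4*(14) - (-3)*(-4) + (-1)*(-16) = 60
Dx = 12*[(-3)*(-4) - 1*(-2)] - (-3)*[12*(-4) - 1*(-12)] + (-1)*[12*(-2) - (-3)*(-12)]
  = 12*(14) - (-3)*(-36) + (-1)*(-60) = 120
Dy = 4*[12*(-4) - 1*(-12)] - 12*[2*(-4) - 1*(-4)] + (-1)*[2*(-12) - 12*(-4)]
  = 4*(-36) - 12*(-4) + (-1)*(24) = -120
Dz = 4*[(-3)*(-12) - 12*(-2)] - (-3)*[2*(-12) - 12*(-4)] + 12*[2*(-2) - (-3)*(-4)]
  = 4*(60) - (-3)*(24) + 12*(-16) = 120
x = Dx/D = 120/60 = 2, y = Dy/D = -120/60 = -2, z = Dz/D = 120/60 = 2
Check eq1: (4)(2) + (-3)(-2) + (-1)(2) = 12 = 12 ✓
Check eq2: (2)(2) + (-3)(-2) + (1)(2) = 12 = 12 ✓
Check eq3: (-4)(2) + (-2)(-2) + (-4)(2) = -12 = -12 ✓

x = 2, y = -2, z = 2


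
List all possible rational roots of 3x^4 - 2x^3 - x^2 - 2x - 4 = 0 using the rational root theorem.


Rational root theorem: possible roots are ±p/q where:
  p divides the constant term (-4): p ∈ {1, 2, 4}
  q divides the leading coefficient (3): q ∈ {1, 3}

All possible rational roots: -4, -2, -4/3, -1, -2/3, -1/3, 1/3, 2/3, 1, 4/3, 2, 4

-4, -2, -4/3, -1, -2/3, -1/3, 1/3, 2/3, 1, 4/3, 2, 4


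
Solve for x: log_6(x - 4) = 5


Convert to exponential form: x - 4 = 6^5 = 7776
x = 7776 + 4 = 7780
Check: log_6(7780 - 4) = log_6(7776) = log_6(7776) = 5 ✓

x = 7780


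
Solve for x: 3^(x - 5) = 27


Express both sides with the same base.
27 = 3^3
Since the bases match, equate exponents: x - 5 = 3
So x = 3 - (-5) = 8

x = 8


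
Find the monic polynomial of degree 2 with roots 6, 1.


A monic polynomial with roots 6, 1 is:
p(x) = (x - 6)(x - 1)
After multiplying by (x - 6): x - 6
After multiplying by (x - 1): x^2 - 7x + 6

x^2 - 7x + 6


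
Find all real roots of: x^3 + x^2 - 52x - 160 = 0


Let p(x) = x^3 + x^2 - 52x - 160. By the rational root theorem (leading coefficient 1), any rational root is an integer divisor of 160: try ±1, ±2, ... in turn.
Test x = 1: value = -210 ≠ 0.
Test x = -1: value = -108 ≠ 0.
Test x = 2: value = -252 ≠ 0.
Test x = -2: value = -60 ≠ 0.
Test x = 4: value = -288 ≠ 0.
Test x = -4: value = 0 ✓, so (x + 4) is a factor.
Synthetic division by (x + 4): bring down 1; 1(-4) + 1 = -3; (-3)(-4) - 52 = -40; (-40)(-4) - 160 = 0 → quotient x^2 - 3x - 40, remainder 0.
Solve the quadratic x^2 - 3x - 40 = 0: discriminant = (-3)^2 - 4(1)(-40) = 9 + 160 = 169.
sqrt(169) = 13, so x = (3 ± 13)/2: x = 8 or x = -5.

x = -5, x = -4, x = 8


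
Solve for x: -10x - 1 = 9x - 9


Starting with: -10x - 1 = 9x - 9
Move all x terms to left: (-10 - 9)x = -9 + 1
Simplify: -19x = -8
Divide both sides by -19: x = 8/19

x = 8/19


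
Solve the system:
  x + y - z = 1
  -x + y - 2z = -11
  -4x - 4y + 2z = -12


Using Cramer's rule. Expand each determinant along the first row.
D  = 1*[1*2 - (-2)*(-4)] - 1*[(-1)*2 - (-2)*(-4)] + (-1)*[(-1)*(-4) - 1*(-4)]
  = 1*(-6) - 1*(-10) + (-1)*(8) = -4
Dx = 1*[1*2 - (-2)*(-4)] - 1*[(-11)*2 - (-2)*(-12)] + (-1)*[(-11)*(-4) - 1*(-12)]
  = 1*(-6) - 1*(-46) + (-1)*(56) = -16
Dy = 1*[(-11)*2 - (-2)*(-12)] - 1*[(-1)*2 - (-2)*(-4)] + (-1)*[(-1)*(-12) - (-11)*(-4)]
  = 1*(-46) - 1*(-10) + (-1)*(-32) = -4
Dz = 1*[1*(-12) - (-11)*(-4)] - 1*[(-1)*(-12) - (-11)*(-4)] + 1*[(-1)*(-4) - 1*(-4)]
  = 1*(-56) - 1*(-32) + 1*(8) = -16
x = Dx/D = -16/-4 = 4, y = Dy/D = -4/-4 = 1, z = Dz/D = -16/-4 = 4
Check eq1: (1)(4) + (1)(1) + (-1)(4) = 1 = 1 ✓
Check eq2: (-1)(4) + (1)(1) + (-2)(4) = -11 = -11 ✓
Check eq3: (-4)(4) + (-4)(1) + (2)(4) = -12 = -12 ✓

x = 4, y = 1, z = 4


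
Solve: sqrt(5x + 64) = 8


Square both sides: 5x + 64 = 8^2 = 64
5x = 64 - 64 = 0
x = 0
Check: sqrt(5*0 + 64) = sqrt(64) = 8 ✓

x = 0


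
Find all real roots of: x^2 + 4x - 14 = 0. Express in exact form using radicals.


Using the quadratic formula: x = (-b ± sqrt(b^2 - 4ac)) / (2a)
Here a = 1, b = 4, c = -14
Discriminant = b^2 - 4ac = 4^2 - 4(1)(-14) = 16 + 56 = 72
Since discriminant = 72 > 0, there are two real roots.
x = (-4 ± 6*sqrt(2)) / 2
Simplifying: x = -2 ± 3*sqrt(2)
Numerically: x ≈ 2.2426 or x ≈ -6.2426

x = -2 + 3*sqrt(2) or x = -2 - 3*sqrt(2)


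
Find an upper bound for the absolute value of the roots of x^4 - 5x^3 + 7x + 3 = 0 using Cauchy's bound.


Cauchy's bound: all roots r satisfy |r| <= 1 + max(|a_i/a_n|) for i = 0,...,n-1
where a_n is the leading coefficient.

Coefficients: [1, -5, 0, 7, 3]
Leading coefficient a_n = 1
Ratios |a_i/a_n|: 5, 0, 7, 3
Maximum ratio: 7
Cauchy's bound: |r| <= 1 + 7 = 8

Upper bound = 8


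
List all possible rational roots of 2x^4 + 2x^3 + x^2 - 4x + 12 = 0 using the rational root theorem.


Rational root theorem: possible roots are ±p/q where:
  p divides the constant term (12): p ∈ {1, 2, 3, 4, 6, 12}
  q divides the leading coefficient (2): q ∈ {1, 2}

All possible rational roots: -12, -6, -4, -3, -2, -3/2, -1, -1/2, 1/2, 1, 3/2, 2, 3, 4, 6, 12

-12, -6, -4, -3, -2, -3/2, -1, -1/2, 1/2, 1, 3/2, 2, 3, 4, 6, 12


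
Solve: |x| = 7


An absolute value equation |expr| = 7 gives two cases:
Case 1: x = 7
  x = 7, so x = 7
Case 2: x = -7
  x = -7, so x = -7

x = -7, x = 7


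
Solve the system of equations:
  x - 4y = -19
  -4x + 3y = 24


Using Cramer's rule:
Determinant D = (1)(3) - (-4)(-4) = 3 - 16 = -13
Dx = (-19)(3) - (24)(-4) = -57 + 96 = 39
Dy = (1)(24) - (-4)(-19) = 24 - 76 = -52
x = Dx/D = 39/-13 = -3
y = Dy/D = -52/-13 = 4

x = -3, y = 4


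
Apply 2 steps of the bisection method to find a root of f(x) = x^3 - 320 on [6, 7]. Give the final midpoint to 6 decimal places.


f(x) = x^3 - 320
f(6) = -104 < 0
f(7) = 23 > 0

Step 1: midpoint = (6.000000 + 7.000000)/2 = 6.500000
  f(6.500000) = -45.375000
  f(mid) < 0, so root is in [6.500000, 7.000000]

Step 2: midpoint = (6.500000 + 7.000000)/2 = 6.750000
  f(6.750000) = -12.453125
  f(mid) < 0, so root is in [6.750000, 7.000000]

midpoint = 6.750000
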